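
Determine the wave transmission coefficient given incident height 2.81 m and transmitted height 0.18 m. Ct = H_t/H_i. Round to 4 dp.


Ct = H_t / H_i
Ct = 0.18 / 2.81
Ct = 0.0641

0.0641


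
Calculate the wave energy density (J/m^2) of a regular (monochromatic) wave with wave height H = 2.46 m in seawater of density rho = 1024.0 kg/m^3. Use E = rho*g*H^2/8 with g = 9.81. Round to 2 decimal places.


E = (1/8) * rho * g * H^2
E = (1/8) * 1024.0 * 9.81 * 2.46^2
E = 0.125 * 1024.0 * 9.81 * 6.0516
E = 7598.87 J/m^2

7598.87


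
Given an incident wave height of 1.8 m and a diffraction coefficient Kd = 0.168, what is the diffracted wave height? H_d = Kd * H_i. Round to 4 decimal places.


H_d = Kd * H_i
H_d = 0.168 * 1.8
H_d = 0.3024 m

0.3024


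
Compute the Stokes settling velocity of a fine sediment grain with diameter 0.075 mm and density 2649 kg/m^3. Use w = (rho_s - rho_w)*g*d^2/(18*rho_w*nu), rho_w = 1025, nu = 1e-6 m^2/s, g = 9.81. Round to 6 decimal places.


w = (rho_s - rho_w) * g * d^2 / (18 * rho_w * nu)
d = 0.075 mm = 0.000075 m
rho_s - rho_w = 2649 - 1025 = 1624
Numerator = 1624 * 9.81 * (0.000075)^2 = 0.000089614350
Denominator = 18 * 1025 * 1e-6 = 0.018450
w = 0.004857 m/s

0.004857


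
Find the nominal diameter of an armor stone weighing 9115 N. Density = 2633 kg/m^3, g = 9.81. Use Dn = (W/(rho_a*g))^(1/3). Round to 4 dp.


V = W / (rho_a * g)
V = 9115 / (2633 * 9.81)
V = 9115 / 25829.73
V = 0.352888 m^3
Dn = V^(1/3) = 0.352888^(1/3)
Dn = 0.7067 m

0.7067


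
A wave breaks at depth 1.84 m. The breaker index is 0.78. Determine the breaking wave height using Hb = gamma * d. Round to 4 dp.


Hb = gamma * d
Hb = 0.78 * 1.84
Hb = 1.4352 m

1.4352


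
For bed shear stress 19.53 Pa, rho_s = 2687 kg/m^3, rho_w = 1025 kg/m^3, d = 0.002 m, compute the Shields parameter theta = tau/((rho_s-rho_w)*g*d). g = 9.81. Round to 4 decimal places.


theta = tau / ((rho_s - rho_w) * g * d)
rho_s - rho_w = 2687 - 1025 = 1662
Denominator = 1662 * 9.81 * 0.002 = 32.608440
theta = 19.53 / 32.608440
theta = 0.5989

0.5989


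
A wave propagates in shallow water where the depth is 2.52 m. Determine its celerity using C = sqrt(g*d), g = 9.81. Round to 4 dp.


Using the shallow-water approximation:
C = sqrt(g * d) = sqrt(9.81 * 2.52)
C = sqrt(24.7212)
C = 4.9720 m/s

4.9720


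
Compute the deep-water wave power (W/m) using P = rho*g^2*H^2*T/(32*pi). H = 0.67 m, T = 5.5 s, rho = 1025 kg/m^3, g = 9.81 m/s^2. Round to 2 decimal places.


P = rho * g^2 * H^2 * T / (32 * pi)
P = 1025 * 9.81^2 * 0.67^2 * 5.5 / (32 * pi)
P = 1025 * 96.2361 * 0.4489 * 5.5 / 100.53096
P = 2422.56 W/m

2422.56


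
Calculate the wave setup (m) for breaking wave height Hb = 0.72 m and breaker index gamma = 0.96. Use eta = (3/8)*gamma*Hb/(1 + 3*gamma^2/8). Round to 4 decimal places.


eta = (3/8) * gamma * Hb / (1 + 3*gamma^2/8)
Numerator = (3/8) * 0.96 * 0.72 = 0.259200
Denominator = 1 + 3*0.96^2/8 = 1 + 0.345600 = 1.345600
eta = 0.259200 / 1.345600
eta = 0.1926 m

0.1926


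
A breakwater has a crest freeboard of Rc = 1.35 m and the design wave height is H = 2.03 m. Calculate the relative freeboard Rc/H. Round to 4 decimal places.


Relative freeboard = Rc / H
= 1.35 / 2.03
= 0.6650

0.6650


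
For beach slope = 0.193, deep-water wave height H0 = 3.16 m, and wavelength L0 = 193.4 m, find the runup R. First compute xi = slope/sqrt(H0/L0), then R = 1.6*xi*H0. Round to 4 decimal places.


xi = slope / sqrt(H0/L0)
H0/L0 = 3.16/193.4 = 0.016339
sqrt(0.016339) = 0.127825
xi = 0.193 / 0.127825 = 1.509879
R = 1.6 * xi * H0 = 1.6 * 1.509879 * 3.16
R = 7.6339 m

7.6339


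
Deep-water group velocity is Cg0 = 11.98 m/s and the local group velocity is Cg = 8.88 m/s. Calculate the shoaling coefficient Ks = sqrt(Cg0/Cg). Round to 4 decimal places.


Ks = sqrt(Cg0 / Cg)
Ks = sqrt(11.98 / 8.88)
Ks = sqrt(1.3491)
Ks = 1.1615

1.1615


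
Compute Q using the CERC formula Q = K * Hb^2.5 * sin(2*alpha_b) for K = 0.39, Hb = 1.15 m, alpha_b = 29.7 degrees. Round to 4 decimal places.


Q = K * Hb^2.5 * sin(2 * alpha_b)
Hb^2.5 = 1.15^2.5 = 1.418223
sin(2 * 29.7) = sin(59.4) = 0.860742
Q = 0.39 * 1.418223 * 0.860742
Q = 0.4761 m^3/s

0.4761


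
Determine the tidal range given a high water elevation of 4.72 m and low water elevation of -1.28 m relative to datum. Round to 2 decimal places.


Tidal range = High water - Low water
Tidal range = 4.72 - (-1.28)
Tidal range = 6.00 m

6.00


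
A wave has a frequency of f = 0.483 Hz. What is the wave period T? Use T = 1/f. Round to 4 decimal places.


T = 1 / f
T = 1 / 0.483
T = 2.0704 s

2.0704


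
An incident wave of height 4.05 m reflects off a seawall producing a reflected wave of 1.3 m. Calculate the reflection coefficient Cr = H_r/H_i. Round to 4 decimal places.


Cr = H_r / H_i
Cr = 1.3 / 4.05
Cr = 0.3210

0.3210


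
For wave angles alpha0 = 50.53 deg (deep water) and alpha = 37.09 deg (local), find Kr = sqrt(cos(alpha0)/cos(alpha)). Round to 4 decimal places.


Kr = sqrt(cos(alpha0) / cos(alpha))
cos(50.53) = 0.635674
cos(37.09) = 0.797689
Kr = sqrt(0.635674 / 0.797689)
Kr = sqrt(0.796894)
Kr = 0.8927

0.8927


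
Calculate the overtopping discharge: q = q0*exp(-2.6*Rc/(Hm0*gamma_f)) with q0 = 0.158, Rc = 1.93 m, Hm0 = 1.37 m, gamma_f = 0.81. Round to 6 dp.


q = q0 * exp(-2.6 * Rc / (Hm0 * gamma_f))
Exponent = -2.6 * 1.93 / (1.37 * 0.81)
= -2.6 * 1.93 / 1.1097
= -4.521943
exp(-4.521943) = 0.010868
q = 0.158 * 0.010868
q = 0.001717 m^3/s/m

0.001717


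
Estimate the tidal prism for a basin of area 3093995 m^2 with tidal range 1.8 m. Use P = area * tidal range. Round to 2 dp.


Tidal prism = Area * Tidal range
P = 3093995 * 1.8
P = 5569191.00 m^3

5569191.00


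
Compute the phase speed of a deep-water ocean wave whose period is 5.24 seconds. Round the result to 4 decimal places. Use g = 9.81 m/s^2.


We use the deep-water celerity formula:
C = g * T / (2 * pi)
C = 9.81 * 5.24 / (2 * 3.14159...)
C = 51.404400 / 6.283185
C = 8.1813 m/s

8.1813


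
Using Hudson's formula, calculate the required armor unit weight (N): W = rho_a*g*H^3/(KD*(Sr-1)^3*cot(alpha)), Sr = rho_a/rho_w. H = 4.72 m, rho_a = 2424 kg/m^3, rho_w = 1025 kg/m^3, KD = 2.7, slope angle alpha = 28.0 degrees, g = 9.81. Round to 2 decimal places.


Sr = rho_a / rho_w = 2424 / 1025 = 2.364878
(Sr - 1) = 1.364878
(Sr - 1)^3 = 2.542621
cot(28.0) = 1 / tan(28.0) = 1 / 0.531709 = 1.880726
Numerator = 2424 * 9.81 * 4.72^3 = 2500504.3752
Denominator = 2.7 * 2.542621 * 1.880726 = 12.911329
W = 2500504.3752 / 12.911329
W = 193667.47 N

193667.47


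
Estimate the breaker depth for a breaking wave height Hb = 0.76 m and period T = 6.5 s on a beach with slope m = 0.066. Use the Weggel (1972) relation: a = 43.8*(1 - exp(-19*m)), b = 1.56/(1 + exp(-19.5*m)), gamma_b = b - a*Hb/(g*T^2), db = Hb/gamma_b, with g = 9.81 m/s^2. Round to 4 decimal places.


a = 43.8 * (1 - exp(-19 * m))
exp(-19 * 0.066) = exp(-1.2540) = 0.285361
a = 43.8 * (1 - 0.285361) = 31.301185
b = 1.56 / (1 + exp(-19.5 * m))
exp(-19.5 * 0.066) = exp(-1.2870) = 0.276098
b = 1.56 / (1 + 0.276098) = 1.222477
Hb / (g * T^2) = 0.76 / (9.81 * 6.5^2) = 0.76 / 414.4725 = 0.00183366
gamma_b = b - a * Hb/(g*T^2) = 1.222477 - 31.301185 * 0.00183366 = 1.165081
db = Hb / gamma_b = 0.76 / 1.165081
db = 0.6523 m

0.6523


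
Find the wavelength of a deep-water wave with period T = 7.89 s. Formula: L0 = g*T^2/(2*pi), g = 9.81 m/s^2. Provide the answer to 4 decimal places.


L0 = g * T^2 / (2 * pi)
L0 = 9.81 * 7.89^2 / (2 * pi)
L0 = 9.81 * 62.2521 / 6.28319
L0 = 610.6931 / 6.28319
L0 = 97.1948 m

97.1948


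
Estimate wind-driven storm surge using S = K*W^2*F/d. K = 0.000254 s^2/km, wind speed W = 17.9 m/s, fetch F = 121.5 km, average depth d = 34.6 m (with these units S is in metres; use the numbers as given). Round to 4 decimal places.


S = K * W^2 * F / d
W^2 = 17.9^2 = 320.41
S = 0.000254 * 320.41 * 121.5 / 34.6
Numerator = 0.000254 * 320.41 * 121.5 = 9.888173
S = 9.888173 / 34.6 = 0.2858 m

0.2858


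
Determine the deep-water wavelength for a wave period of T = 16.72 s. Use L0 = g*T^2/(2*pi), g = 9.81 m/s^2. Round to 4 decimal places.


L0 = g * T^2 / (2 * pi)
L0 = 9.81 * 16.72^2 / (2 * pi)
L0 = 9.81 * 279.5584 / 6.28319
L0 = 2742.4679 / 6.28319
L0 = 436.4773 m

436.4773


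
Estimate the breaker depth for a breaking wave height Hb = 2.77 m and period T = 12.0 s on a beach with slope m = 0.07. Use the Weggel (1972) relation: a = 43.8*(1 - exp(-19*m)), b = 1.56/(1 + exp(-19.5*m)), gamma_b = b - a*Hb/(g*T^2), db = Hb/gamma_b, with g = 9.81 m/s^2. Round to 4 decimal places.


a = 43.8 * (1 - exp(-19 * m))
exp(-19 * 0.07) = exp(-1.3300) = 0.264477
a = 43.8 * (1 - 0.264477) = 32.215896
b = 1.56 / (1 + exp(-19.5 * m))
exp(-19.5 * 0.07) = exp(-1.3650) = 0.255381
b = 1.56 / (1 + 0.255381) = 1.242651
Hb / (g * T^2) = 2.77 / (9.81 * 12.0^2) = 2.77 / 1412.6400 = 0.00196087
gamma_b = b - a * Hb/(g*T^2) = 1.242651 - 32.215896 * 0.00196087 = 1.179480
db = Hb / gamma_b = 2.77 / 1.179480
db = 2.3485 m

2.3485


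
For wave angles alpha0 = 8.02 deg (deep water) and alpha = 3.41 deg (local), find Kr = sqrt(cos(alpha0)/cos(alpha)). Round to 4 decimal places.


Kr = sqrt(cos(alpha0) / cos(alpha))
cos(8.02) = 0.990219
cos(3.41) = 0.998229
Kr = sqrt(0.990219 / 0.998229)
Kr = sqrt(0.991976)
Kr = 0.9960

0.9960


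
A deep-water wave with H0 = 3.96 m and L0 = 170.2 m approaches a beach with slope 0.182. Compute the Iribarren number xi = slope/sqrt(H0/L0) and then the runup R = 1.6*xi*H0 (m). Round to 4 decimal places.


xi = slope / sqrt(H0/L0)
H0/L0 = 3.96/170.2 = 0.023267
sqrt(0.023267) = 0.152534
xi = 0.182 / 0.152534 = 1.193173
R = 1.6 * xi * H0 = 1.6 * 1.193173 * 3.96
R = 7.5599 m

7.5599


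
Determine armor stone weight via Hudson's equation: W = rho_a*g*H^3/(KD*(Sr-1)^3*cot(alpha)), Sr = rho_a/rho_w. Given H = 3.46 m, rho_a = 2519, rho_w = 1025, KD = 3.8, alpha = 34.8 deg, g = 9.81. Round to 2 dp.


Sr = rho_a / rho_w = 2519 / 1025 = 2.457561
(Sr - 1) = 1.457561
(Sr - 1)^3 = 3.096565
cot(34.8) = 1 / tan(34.8) = 1 / 0.695018 = 1.438811
Numerator = 2519 * 9.81 * 3.46^3 = 1023588.6728
Denominator = 3.8 * 3.096565 * 1.438811 = 16.930418
W = 1023588.6728 / 16.930418
W = 60458.56 N

60458.56


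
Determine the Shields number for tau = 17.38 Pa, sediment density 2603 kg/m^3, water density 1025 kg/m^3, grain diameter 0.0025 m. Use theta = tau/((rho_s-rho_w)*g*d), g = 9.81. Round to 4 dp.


theta = tau / ((rho_s - rho_w) * g * d)
rho_s - rho_w = 2603 - 1025 = 1578
Denominator = 1578 * 9.81 * 0.0025 = 38.700450
theta = 17.38 / 38.700450
theta = 0.4491

0.4491


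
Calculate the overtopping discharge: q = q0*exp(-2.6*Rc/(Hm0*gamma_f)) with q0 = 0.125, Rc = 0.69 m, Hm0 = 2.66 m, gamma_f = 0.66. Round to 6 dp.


q = q0 * exp(-2.6 * Rc / (Hm0 * gamma_f))
Exponent = -2.6 * 0.69 / (2.66 * 0.66)
= -2.6 * 0.69 / 1.7556
= -1.021873
exp(-1.021873) = 0.359920
q = 0.125 * 0.359920
q = 0.044990 m^3/s/m

0.044990


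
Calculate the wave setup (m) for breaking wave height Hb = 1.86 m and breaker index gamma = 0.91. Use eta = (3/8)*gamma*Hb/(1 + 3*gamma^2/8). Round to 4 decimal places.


eta = (3/8) * gamma * Hb / (1 + 3*gamma^2/8)
Numerator = (3/8) * 0.91 * 1.86 = 0.634725
Denominator = 1 + 3*0.91^2/8 = 1 + 0.310538 = 1.310538
eta = 0.634725 / 1.310538
eta = 0.4843 m

0.4843


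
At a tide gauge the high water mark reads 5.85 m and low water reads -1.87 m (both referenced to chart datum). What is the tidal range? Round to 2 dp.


Tidal range = High water - Low water
Tidal range = 5.85 - (-1.87)
Tidal range = 7.72 m

7.72


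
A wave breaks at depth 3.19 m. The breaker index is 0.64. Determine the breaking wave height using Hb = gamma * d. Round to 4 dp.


Hb = gamma * d
Hb = 0.64 * 3.19
Hb = 2.0416 m

2.0416


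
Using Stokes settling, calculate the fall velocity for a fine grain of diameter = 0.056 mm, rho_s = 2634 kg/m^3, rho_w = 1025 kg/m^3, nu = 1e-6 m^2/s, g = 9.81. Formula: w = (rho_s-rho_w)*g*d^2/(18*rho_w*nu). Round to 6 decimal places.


w = (rho_s - rho_w) * g * d^2 / (18 * rho_w * nu)
d = 0.056 mm = 0.000056 m
rho_s - rho_w = 2634 - 1025 = 1609
Numerator = 1609 * 9.81 * (0.000056)^2 = 0.000049499533
Denominator = 18 * 1025 * 1e-6 = 0.018450
w = 0.002683 m/s

0.002683


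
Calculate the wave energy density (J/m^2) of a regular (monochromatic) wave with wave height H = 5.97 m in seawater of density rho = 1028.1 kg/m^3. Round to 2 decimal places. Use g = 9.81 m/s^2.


E = (1/8) * rho * g * H^2
E = (1/8) * 1028.1 * 9.81 * 5.97^2
E = 0.125 * 1028.1 * 9.81 * 35.6409
E = 44932.75 J/m^2

44932.75


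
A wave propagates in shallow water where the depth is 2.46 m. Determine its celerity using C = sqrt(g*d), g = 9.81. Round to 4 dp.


Using the shallow-water approximation:
C = sqrt(g * d) = sqrt(9.81 * 2.46)
C = sqrt(24.1326)
C = 4.9125 m/s

4.9125


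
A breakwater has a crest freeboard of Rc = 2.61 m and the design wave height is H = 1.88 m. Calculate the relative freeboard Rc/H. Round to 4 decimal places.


Relative freeboard = Rc / H
= 2.61 / 1.88
= 1.3883

1.3883


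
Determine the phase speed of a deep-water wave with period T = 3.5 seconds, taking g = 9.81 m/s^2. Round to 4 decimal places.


We use the deep-water celerity formula:
C = g * T / (2 * pi)
C = 9.81 * 3.5 / (2 * 3.14159...)
C = 34.335000 / 6.283185
C = 5.4646 m/s

5.4646


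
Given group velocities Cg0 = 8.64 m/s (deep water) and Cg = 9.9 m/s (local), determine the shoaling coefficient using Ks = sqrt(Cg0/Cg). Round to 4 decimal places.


Ks = sqrt(Cg0 / Cg)
Ks = sqrt(8.64 / 9.9)
Ks = sqrt(0.8727)
Ks = 0.9342

0.9342


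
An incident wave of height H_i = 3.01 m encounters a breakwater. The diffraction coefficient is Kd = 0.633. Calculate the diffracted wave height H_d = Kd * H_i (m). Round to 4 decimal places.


H_d = Kd * H_i
H_d = 0.633 * 3.01
H_d = 1.9053 m

1.9053


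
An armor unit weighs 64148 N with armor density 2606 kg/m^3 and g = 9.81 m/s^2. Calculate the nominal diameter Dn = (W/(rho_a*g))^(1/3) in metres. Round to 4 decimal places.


V = W / (rho_a * g)
V = 64148 / (2606 * 9.81)
V = 64148 / 25564.86
V = 2.509226 m^3
Dn = V^(1/3) = 2.509226^(1/3)
Dn = 1.3589 m

1.3589


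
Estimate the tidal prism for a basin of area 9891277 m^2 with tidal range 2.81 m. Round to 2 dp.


Tidal prism = Area * Tidal range
P = 9891277 * 2.81
P = 27794488.37 m^3

27794488.37


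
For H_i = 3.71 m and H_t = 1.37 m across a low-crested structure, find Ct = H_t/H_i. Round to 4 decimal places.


Ct = H_t / H_i
Ct = 1.37 / 3.71
Ct = 0.3693

0.3693


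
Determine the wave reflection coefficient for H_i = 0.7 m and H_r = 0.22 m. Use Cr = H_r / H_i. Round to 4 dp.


Cr = H_r / H_i
Cr = 0.22 / 0.7
Cr = 0.3143

0.3143


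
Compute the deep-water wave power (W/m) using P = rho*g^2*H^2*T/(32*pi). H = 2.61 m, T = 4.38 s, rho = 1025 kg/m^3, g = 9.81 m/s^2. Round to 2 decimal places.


P = rho * g^2 * H^2 * T / (32 * pi)
P = 1025 * 9.81^2 * 2.61^2 * 4.38 / (32 * pi)
P = 1025 * 96.2361 * 6.8121 * 4.38 / 100.53096
P = 29276.37 W/m

29276.37


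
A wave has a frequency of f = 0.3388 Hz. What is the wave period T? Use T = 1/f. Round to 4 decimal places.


T = 1 / f
T = 1 / 0.3388
T = 2.9516 s

2.9516


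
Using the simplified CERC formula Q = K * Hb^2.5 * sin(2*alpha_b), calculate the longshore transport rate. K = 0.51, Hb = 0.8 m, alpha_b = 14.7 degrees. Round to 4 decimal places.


Q = K * Hb^2.5 * sin(2 * alpha_b)
Hb^2.5 = 0.8^2.5 = 0.572433
sin(2 * 14.7) = sin(29.4) = 0.490904
Q = 0.51 * 0.572433 * 0.490904
Q = 0.1433 m^3/s

0.1433


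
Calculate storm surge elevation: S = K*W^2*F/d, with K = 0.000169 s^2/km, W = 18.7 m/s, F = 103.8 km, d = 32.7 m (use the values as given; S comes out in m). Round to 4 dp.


S = K * W^2 * F / d
W^2 = 18.7^2 = 349.69
S = 0.000169 * 349.69 * 103.8 / 32.7
Numerator = 0.000169 * 349.69 * 103.8 = 6.134332
S = 6.134332 / 32.7 = 0.1876 m

0.1876


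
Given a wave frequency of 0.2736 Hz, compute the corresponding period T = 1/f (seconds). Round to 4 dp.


T = 1 / f
T = 1 / 0.2736
T = 3.6550 s

3.6550


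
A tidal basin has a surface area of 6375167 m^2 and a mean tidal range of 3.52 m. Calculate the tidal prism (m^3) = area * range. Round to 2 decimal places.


Tidal prism = Area * Tidal range
P = 6375167 * 3.52
P = 22440587.84 m^3

22440587.84


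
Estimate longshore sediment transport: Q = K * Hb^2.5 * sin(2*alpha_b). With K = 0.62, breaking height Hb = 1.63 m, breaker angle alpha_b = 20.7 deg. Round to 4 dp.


Q = K * Hb^2.5 * sin(2 * alpha_b)
Hb^2.5 = 1.63^2.5 = 3.392103
sin(2 * 20.7) = sin(41.4) = 0.661312
Q = 0.62 * 3.392103 * 0.661312
Q = 1.3908 m^3/s

1.3908


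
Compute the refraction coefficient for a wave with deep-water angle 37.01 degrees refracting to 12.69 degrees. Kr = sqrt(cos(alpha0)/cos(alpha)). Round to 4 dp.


Kr = sqrt(cos(alpha0) / cos(alpha))
cos(37.01) = 0.798530
cos(12.69) = 0.975573
Kr = sqrt(0.798530 / 0.975573)
Kr = sqrt(0.818525)
Kr = 0.9047

0.9047


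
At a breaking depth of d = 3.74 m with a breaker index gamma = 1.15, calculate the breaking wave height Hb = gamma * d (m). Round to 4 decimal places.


Hb = gamma * d
Hb = 1.15 * 3.74
Hb = 4.3010 m

4.3010


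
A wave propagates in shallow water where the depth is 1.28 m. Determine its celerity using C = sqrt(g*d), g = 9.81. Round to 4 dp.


Using the shallow-water approximation:
C = sqrt(g * d) = sqrt(9.81 * 1.28)
C = sqrt(12.5568)
C = 3.5436 m/s

3.5436


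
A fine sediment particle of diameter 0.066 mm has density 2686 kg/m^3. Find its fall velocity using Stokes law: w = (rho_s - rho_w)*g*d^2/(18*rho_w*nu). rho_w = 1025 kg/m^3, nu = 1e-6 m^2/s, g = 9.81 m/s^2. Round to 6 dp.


w = (rho_s - rho_w) * g * d^2 / (18 * rho_w * nu)
d = 0.066 mm = 0.000066 m
rho_s - rho_w = 2686 - 1025 = 1661
Numerator = 1661 * 9.81 * (0.000066)^2 = 0.000070978450
Denominator = 18 * 1025 * 1e-6 = 0.018450
w = 0.003847 m/s

0.003847


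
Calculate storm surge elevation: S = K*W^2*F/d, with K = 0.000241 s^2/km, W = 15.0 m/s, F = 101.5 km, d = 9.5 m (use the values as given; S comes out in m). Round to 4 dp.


S = K * W^2 * F / d
W^2 = 15.0^2 = 225.00
S = 0.000241 * 225.00 * 101.5 / 9.5
Numerator = 0.000241 * 225.00 * 101.5 = 5.503838
S = 5.503838 / 9.5 = 0.5794 m

0.5794


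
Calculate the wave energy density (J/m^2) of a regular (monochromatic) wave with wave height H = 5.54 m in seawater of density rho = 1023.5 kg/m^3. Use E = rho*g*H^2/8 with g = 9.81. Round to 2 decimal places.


E = (1/8) * rho * g * H^2
E = (1/8) * 1023.5 * 9.81 * 5.54^2
E = 0.125 * 1023.5 * 9.81 * 30.6916
E = 38520.01 J/m^2

38520.01


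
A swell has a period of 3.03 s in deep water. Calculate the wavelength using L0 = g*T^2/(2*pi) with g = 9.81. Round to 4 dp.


L0 = g * T^2 / (2 * pi)
L0 = 9.81 * 3.03^2 / (2 * pi)
L0 = 9.81 * 9.1809 / 6.28319
L0 = 90.0646 / 6.28319
L0 = 14.3342 m

14.3342


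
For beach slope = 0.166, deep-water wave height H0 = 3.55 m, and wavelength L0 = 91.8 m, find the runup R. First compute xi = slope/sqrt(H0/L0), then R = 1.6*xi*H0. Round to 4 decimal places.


xi = slope / sqrt(H0/L0)
H0/L0 = 3.55/91.8 = 0.038671
sqrt(0.038671) = 0.196649
xi = 0.166 / 0.196649 = 0.844142
R = 1.6 * xi * H0 = 1.6 * 0.844142 * 3.55
R = 4.7947 m

4.7947


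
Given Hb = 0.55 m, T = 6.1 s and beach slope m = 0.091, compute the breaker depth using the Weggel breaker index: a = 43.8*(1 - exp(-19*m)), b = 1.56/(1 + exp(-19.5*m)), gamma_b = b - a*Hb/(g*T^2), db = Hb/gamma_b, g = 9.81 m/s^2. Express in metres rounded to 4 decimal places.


a = 43.8 * (1 - exp(-19 * m))
exp(-19 * 0.091) = exp(-1.7290) = 0.177462
a = 43.8 * (1 - 0.177462) = 36.027174
b = 1.56 / (1 + exp(-19.5 * m))
exp(-19.5 * 0.091) = exp(-1.7745) = 0.169568
b = 1.56 / (1 + 0.169568) = 1.333826
Hb / (g * T^2) = 0.55 / (9.81 * 6.1^2) = 0.55 / 365.0301 = 0.00150673
gamma_b = b - a * Hb/(g*T^2) = 1.333826 - 36.027174 * 0.00150673 = 1.279543
db = Hb / gamma_b = 0.55 / 1.279543
db = 0.4298 m

0.4298


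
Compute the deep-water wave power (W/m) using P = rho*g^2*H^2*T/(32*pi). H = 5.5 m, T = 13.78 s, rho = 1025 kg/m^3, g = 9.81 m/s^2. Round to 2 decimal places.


P = rho * g^2 * H^2 * T / (32 * pi)
P = 1025 * 9.81^2 * 5.5^2 * 13.78 / (32 * pi)
P = 1025 * 96.2361 * 30.2500 * 13.78 / 100.53096
P = 409012.54 W/m

409012.54


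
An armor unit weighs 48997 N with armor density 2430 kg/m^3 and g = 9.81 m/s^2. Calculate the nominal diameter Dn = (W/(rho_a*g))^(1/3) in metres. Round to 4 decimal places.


V = W / (rho_a * g)
V = 48997 / (2430 * 9.81)
V = 48997 / 23838.30
V = 2.055390 m^3
Dn = V^(1/3) = 2.055390^(1/3)
Dn = 1.2714 m

1.2714


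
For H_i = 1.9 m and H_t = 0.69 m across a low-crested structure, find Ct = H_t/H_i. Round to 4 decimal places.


Ct = H_t / H_i
Ct = 0.69 / 1.9
Ct = 0.3632

0.3632


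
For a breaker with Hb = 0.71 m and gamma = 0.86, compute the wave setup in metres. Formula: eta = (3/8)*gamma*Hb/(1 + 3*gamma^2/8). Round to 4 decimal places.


eta = (3/8) * gamma * Hb / (1 + 3*gamma^2/8)
Numerator = (3/8) * 0.86 * 0.71 = 0.228975
Denominator = 1 + 3*0.86^2/8 = 1 + 0.277350 = 1.277350
eta = 0.228975 / 1.277350
eta = 0.1793 m

0.1793


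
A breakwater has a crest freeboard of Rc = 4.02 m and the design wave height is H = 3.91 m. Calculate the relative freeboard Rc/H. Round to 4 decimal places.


Relative freeboard = Rc / H
= 4.02 / 3.91
= 1.0281

1.0281


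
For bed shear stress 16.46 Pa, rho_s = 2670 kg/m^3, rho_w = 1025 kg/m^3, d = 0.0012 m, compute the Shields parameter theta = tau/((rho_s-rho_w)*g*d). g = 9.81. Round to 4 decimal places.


theta = tau / ((rho_s - rho_w) * g * d)
rho_s - rho_w = 2670 - 1025 = 1645
Denominator = 1645 * 9.81 * 0.0012 = 19.364940
theta = 16.46 / 19.364940
theta = 0.8500

0.8500


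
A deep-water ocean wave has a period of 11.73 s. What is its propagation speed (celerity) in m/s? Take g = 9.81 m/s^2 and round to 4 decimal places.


We use the deep-water celerity formula:
C = g * T / (2 * pi)
C = 9.81 * 11.73 / (2 * 3.14159...)
C = 115.071300 / 6.283185
C = 18.3142 m/s

18.3142


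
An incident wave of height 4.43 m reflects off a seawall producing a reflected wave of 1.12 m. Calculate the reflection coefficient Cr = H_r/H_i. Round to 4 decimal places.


Cr = H_r / H_i
Cr = 1.12 / 4.43
Cr = 0.2528

0.2528


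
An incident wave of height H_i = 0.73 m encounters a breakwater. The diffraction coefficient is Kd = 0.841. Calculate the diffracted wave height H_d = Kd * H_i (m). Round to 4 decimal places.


H_d = Kd * H_i
H_d = 0.841 * 0.73
H_d = 0.6139 m

0.6139


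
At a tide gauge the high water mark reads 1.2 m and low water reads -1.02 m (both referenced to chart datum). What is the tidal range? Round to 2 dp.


Tidal range = High water - Low water
Tidal range = 1.2 - (-1.02)
Tidal range = 2.22 m

2.22


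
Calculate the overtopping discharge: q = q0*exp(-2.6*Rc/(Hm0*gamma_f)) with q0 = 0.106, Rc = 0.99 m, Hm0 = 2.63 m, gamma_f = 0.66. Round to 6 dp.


q = q0 * exp(-2.6 * Rc / (Hm0 * gamma_f))
Exponent = -2.6 * 0.99 / (2.63 * 0.66)
= -2.6 * 0.99 / 1.7358
= -1.482890
exp(-1.482890) = 0.226981
q = 0.106 * 0.226981
q = 0.024060 m^3/s/m

0.024060


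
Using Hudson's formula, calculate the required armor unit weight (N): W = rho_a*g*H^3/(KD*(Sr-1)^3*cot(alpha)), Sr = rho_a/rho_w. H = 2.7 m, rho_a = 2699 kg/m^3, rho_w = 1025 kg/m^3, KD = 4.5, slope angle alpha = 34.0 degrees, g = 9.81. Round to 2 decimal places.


Sr = rho_a / rho_w = 2699 / 1025 = 2.633171
(Sr - 1) = 1.633171
(Sr - 1)^3 = 4.356069
cot(34.0) = 1 / tan(34.0) = 1 / 0.674509 = 1.482561
Numerator = 2699 * 9.81 * 2.7^3 = 521150.5308
Denominator = 4.5 * 4.356069 * 1.482561 = 29.061621
W = 521150.5308 / 29.061621
W = 17932.60 N

17932.60


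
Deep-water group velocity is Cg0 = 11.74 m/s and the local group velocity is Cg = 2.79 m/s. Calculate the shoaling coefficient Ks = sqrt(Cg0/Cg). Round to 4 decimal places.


Ks = sqrt(Cg0 / Cg)
Ks = sqrt(11.74 / 2.79)
Ks = sqrt(4.2079)
Ks = 2.0513

2.0513


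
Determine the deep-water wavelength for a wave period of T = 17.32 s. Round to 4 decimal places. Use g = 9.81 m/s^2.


L0 = g * T^2 / (2 * pi)
L0 = 9.81 * 17.32^2 / (2 * pi)
L0 = 9.81 * 299.9824 / 6.28319
L0 = 2942.8273 / 6.28319
L0 = 468.3655 m

468.3655


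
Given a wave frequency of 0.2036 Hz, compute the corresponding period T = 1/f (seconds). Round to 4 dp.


T = 1 / f
T = 1 / 0.2036
T = 4.9116 s

4.9116


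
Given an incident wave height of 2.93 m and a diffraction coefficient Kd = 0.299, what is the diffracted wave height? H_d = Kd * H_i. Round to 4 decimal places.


H_d = Kd * H_i
H_d = 0.299 * 2.93
H_d = 0.8761 m

0.8761


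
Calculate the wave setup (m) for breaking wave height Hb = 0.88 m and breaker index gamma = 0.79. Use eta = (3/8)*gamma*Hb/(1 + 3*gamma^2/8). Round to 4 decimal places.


eta = (3/8) * gamma * Hb / (1 + 3*gamma^2/8)
Numerator = (3/8) * 0.79 * 0.88 = 0.260700
Denominator = 1 + 3*0.79^2/8 = 1 + 0.234038 = 1.234038
eta = 0.260700 / 1.234038
eta = 0.2113 m

0.2113


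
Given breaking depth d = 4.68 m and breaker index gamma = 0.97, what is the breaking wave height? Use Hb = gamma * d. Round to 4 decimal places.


Hb = gamma * d
Hb = 0.97 * 4.68
Hb = 4.5396 m

4.5396


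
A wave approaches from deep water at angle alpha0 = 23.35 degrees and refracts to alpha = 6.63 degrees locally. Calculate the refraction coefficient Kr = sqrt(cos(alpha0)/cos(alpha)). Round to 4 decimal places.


Kr = sqrt(cos(alpha0) / cos(alpha))
cos(23.35) = 0.918101
cos(6.63) = 0.993312
Kr = sqrt(0.918101 / 0.993312)
Kr = sqrt(0.924282)
Kr = 0.9614

0.9614


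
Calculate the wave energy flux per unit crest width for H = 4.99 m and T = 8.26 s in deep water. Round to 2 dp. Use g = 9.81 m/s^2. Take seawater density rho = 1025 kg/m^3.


P = rho * g^2 * H^2 * T / (32 * pi)
P = 1025 * 9.81^2 * 4.99^2 * 8.26 / (32 * pi)
P = 1025 * 96.2361 * 24.9001 * 8.26 / 100.53096
P = 201810.23 W/m

201810.23


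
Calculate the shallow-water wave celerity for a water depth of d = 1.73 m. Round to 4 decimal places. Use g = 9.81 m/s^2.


Using the shallow-water approximation:
C = sqrt(g * d) = sqrt(9.81 * 1.73)
C = sqrt(16.9713)
C = 4.1196 m/s

4.1196


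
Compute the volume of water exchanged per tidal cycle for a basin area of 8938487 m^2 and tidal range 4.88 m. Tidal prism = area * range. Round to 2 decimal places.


Tidal prism = Area * Tidal range
P = 8938487 * 4.88
P = 43619816.56 m^3

43619816.56


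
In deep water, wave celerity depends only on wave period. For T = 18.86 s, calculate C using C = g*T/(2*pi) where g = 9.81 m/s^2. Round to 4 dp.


We use the deep-water celerity formula:
C = g * T / (2 * pi)
C = 9.81 * 18.86 / (2 * 3.14159...)
C = 185.016600 / 6.283185
C = 29.4463 m/s

29.4463


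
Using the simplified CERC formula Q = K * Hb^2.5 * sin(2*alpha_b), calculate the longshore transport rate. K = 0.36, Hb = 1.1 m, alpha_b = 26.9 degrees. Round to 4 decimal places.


Q = K * Hb^2.5 * sin(2 * alpha_b)
Hb^2.5 = 1.1^2.5 = 1.269059
sin(2 * 26.9) = sin(53.8) = 0.806960
Q = 0.36 * 1.269059 * 0.806960
Q = 0.3687 m^3/s

0.3687


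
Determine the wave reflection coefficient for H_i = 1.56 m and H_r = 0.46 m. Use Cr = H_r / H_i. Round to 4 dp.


Cr = H_r / H_i
Cr = 0.46 / 1.56
Cr = 0.2949

0.2949


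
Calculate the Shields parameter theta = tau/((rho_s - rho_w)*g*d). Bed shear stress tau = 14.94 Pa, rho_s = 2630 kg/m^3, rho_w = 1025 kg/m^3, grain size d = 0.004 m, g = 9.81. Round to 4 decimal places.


theta = tau / ((rho_s - rho_w) * g * d)
rho_s - rho_w = 2630 - 1025 = 1605
Denominator = 1605 * 9.81 * 0.004 = 62.980200
theta = 14.94 / 62.980200
theta = 0.2372

0.2372


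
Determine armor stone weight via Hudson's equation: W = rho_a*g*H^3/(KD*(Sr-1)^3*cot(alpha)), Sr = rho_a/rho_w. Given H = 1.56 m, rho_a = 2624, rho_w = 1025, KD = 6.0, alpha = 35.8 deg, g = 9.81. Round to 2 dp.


Sr = rho_a / rho_w = 2624 / 1025 = 2.560000
(Sr - 1) = 1.560000
(Sr - 1)^3 = 3.796416
cot(35.8) = 1 / tan(35.8) = 1 / 0.721223 = 1.386534
Numerator = 2624 * 9.81 * 1.56^3 = 97725.2147
Denominator = 6.0 * 3.796416 * 1.386534 = 31.583164
W = 97725.2147 / 31.583164
W = 3094.22 N

3094.22


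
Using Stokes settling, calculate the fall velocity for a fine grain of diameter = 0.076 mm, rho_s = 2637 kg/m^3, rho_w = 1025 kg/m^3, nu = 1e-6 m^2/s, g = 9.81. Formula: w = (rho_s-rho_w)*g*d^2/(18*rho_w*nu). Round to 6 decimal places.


w = (rho_s - rho_w) * g * d^2 / (18 * rho_w * nu)
d = 0.076 mm = 0.000076 m
rho_s - rho_w = 2637 - 1025 = 1612
Numerator = 1612 * 9.81 * (0.000076)^2 = 0.000091340047
Denominator = 18 * 1025 * 1e-6 = 0.018450
w = 0.004951 m/s

0.004951


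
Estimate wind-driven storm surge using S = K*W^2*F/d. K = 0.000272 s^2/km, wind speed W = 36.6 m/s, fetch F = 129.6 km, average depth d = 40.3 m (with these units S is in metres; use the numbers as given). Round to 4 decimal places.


S = K * W^2 * F / d
W^2 = 36.6^2 = 1339.56
S = 0.000272 * 1339.56 * 129.6 / 40.3
Numerator = 0.000272 * 1339.56 * 129.6 = 47.221097
S = 47.221097 / 40.3 = 1.1717 m

1.1717


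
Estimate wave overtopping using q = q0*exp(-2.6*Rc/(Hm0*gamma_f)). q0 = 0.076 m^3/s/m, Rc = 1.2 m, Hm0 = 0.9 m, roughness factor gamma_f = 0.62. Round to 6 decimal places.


q = q0 * exp(-2.6 * Rc / (Hm0 * gamma_f))
Exponent = -2.6 * 1.2 / (0.9 * 0.62)
= -2.6 * 1.2 / 0.5580
= -5.591398
exp(-5.591398) = 0.003730
q = 0.076 * 0.003730
q = 0.000283 m^3/s/m

0.000283


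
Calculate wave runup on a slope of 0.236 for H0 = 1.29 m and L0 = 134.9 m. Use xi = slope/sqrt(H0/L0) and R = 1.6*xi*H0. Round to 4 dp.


xi = slope / sqrt(H0/L0)
H0/L0 = 1.29/134.9 = 0.009563
sqrt(0.009563) = 0.097789
xi = 0.236 / 0.097789 = 2.413366
R = 1.6 * xi * H0 = 1.6 * 2.413366 * 1.29
R = 4.9812 m

4.9812


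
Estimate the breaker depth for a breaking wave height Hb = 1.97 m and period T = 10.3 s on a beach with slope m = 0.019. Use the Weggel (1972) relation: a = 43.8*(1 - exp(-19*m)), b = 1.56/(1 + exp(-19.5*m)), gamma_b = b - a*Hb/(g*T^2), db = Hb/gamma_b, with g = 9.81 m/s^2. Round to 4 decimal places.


a = 43.8 * (1 - exp(-19 * m))
exp(-19 * 0.019) = exp(-0.3610) = 0.696979
a = 43.8 * (1 - 0.696979) = 13.272320
b = 1.56 / (1 + exp(-19.5 * m))
exp(-19.5 * 0.019) = exp(-0.3705) = 0.690389
b = 1.56 / (1 + 0.690389) = 0.922864
Hb / (g * T^2) = 1.97 / (9.81 * 10.3^2) = 1.97 / 1040.7429 = 0.00189288
gamma_b = b - a * Hb/(g*T^2) = 0.922864 - 13.272320 * 0.00189288 = 0.897742
db = Hb / gamma_b = 1.97 / 0.897742
db = 2.1944 m

2.1944


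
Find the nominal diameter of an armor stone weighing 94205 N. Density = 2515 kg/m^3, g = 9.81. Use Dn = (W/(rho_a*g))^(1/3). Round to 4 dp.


V = W / (rho_a * g)
V = 94205 / (2515 * 9.81)
V = 94205 / 24672.15
V = 3.818273 m^3
Dn = V^(1/3) = 3.818273^(1/3)
Dn = 1.5630 m

1.5630


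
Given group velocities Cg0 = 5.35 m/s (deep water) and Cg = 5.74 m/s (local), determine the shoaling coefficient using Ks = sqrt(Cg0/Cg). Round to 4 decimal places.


Ks = sqrt(Cg0 / Cg)
Ks = sqrt(5.35 / 5.74)
Ks = sqrt(0.9321)
Ks = 0.9654

0.9654


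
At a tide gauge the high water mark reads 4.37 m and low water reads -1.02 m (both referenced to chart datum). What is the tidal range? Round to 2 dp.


Tidal range = High water - Low water
Tidal range = 4.37 - (-1.02)
Tidal range = 5.39 m

5.39


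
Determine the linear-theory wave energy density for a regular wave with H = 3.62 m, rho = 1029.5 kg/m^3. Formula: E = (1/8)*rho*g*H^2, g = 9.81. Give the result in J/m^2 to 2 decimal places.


E = (1/8) * rho * g * H^2
E = (1/8) * 1029.5 * 9.81 * 3.62^2
E = 0.125 * 1029.5 * 9.81 * 13.1044
E = 16543.31 J/m^2

16543.31


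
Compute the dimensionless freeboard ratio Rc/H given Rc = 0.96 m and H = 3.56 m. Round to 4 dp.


Relative freeboard = Rc / H
= 0.96 / 3.56
= 0.2697

0.2697


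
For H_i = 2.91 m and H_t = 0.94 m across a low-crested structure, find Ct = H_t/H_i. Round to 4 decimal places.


Ct = H_t / H_i
Ct = 0.94 / 2.91
Ct = 0.3230

0.3230


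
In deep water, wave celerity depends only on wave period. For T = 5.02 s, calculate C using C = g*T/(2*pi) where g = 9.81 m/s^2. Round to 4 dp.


We use the deep-water celerity formula:
C = g * T / (2 * pi)
C = 9.81 * 5.02 / (2 * 3.14159...)
C = 49.246200 / 6.283185
C = 7.8378 m/s

7.8378


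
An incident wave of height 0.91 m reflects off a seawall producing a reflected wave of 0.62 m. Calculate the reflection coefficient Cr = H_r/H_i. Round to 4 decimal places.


Cr = H_r / H_i
Cr = 0.62 / 0.91
Cr = 0.6813

0.6813


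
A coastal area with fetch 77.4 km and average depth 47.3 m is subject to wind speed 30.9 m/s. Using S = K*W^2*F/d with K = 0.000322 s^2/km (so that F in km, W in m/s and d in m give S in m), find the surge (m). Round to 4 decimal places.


S = K * W^2 * F / d
W^2 = 30.9^2 = 954.81
S = 0.000322 * 954.81 * 77.4 / 47.3
Numerator = 0.000322 * 954.81 * 77.4 = 23.796539
S = 23.796539 / 47.3 = 0.5031 m

0.5031


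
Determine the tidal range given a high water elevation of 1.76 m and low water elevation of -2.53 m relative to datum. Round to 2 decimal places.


Tidal range = High water - Low water
Tidal range = 1.76 - (-2.53)
Tidal range = 4.29 m

4.29


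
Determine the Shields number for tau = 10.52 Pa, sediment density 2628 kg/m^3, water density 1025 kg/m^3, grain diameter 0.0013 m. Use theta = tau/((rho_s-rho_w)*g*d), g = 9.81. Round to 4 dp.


theta = tau / ((rho_s - rho_w) * g * d)
rho_s - rho_w = 2628 - 1025 = 1603
Denominator = 1603 * 9.81 * 0.0013 = 20.443059
theta = 10.52 / 20.443059
theta = 0.5146

0.5146


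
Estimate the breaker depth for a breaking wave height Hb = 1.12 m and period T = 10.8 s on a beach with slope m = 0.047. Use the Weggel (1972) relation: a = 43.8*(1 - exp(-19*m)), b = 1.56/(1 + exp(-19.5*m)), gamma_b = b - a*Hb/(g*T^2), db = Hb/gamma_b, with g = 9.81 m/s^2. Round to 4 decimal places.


a = 43.8 * (1 - exp(-19 * m))
exp(-19 * 0.047) = exp(-0.8930) = 0.409426
a = 43.8 * (1 - 0.409426) = 25.867157
b = 1.56 / (1 + exp(-19.5 * m))
exp(-19.5 * 0.047) = exp(-0.9165) = 0.399916
b = 1.56 / (1 + 0.399916) = 1.114352
Hb / (g * T^2) = 1.12 / (9.81 * 10.8^2) = 1.12 / 1144.2384 = 0.00097882
gamma_b = b - a * Hb/(g*T^2) = 1.114352 - 25.867157 * 0.00097882 = 1.089033
db = Hb / gamma_b = 1.12 / 1.089033
db = 1.0284 m

1.0284


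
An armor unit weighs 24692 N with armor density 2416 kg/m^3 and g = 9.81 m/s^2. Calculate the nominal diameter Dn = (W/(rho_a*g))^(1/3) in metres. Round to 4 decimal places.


V = W / (rho_a * g)
V = 24692 / (2416 * 9.81)
V = 24692 / 23700.96
V = 1.041814 m^3
Dn = V^(1/3) = 1.041814^(1/3)
Dn = 1.0137 m

1.0137


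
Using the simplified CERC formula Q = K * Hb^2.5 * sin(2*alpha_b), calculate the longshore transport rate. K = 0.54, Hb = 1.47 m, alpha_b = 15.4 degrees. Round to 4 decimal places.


Q = K * Hb^2.5 * sin(2 * alpha_b)
Hb^2.5 = 1.47^2.5 = 2.619952
sin(2 * 15.4) = sin(30.8) = 0.512043
Q = 0.54 * 2.619952 * 0.512043
Q = 0.7244 m^3/s

0.7244


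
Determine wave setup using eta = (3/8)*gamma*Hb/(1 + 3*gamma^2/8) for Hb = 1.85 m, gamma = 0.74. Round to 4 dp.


eta = (3/8) * gamma * Hb / (1 + 3*gamma^2/8)
Numerator = (3/8) * 0.74 * 1.85 = 0.513375
Denominator = 1 + 3*0.74^2/8 = 1 + 0.205350 = 1.205350
eta = 0.513375 / 1.205350
eta = 0.4259 m

0.4259


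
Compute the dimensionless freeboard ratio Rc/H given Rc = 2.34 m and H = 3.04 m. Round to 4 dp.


Relative freeboard = Rc / H
= 2.34 / 3.04
= 0.7697

0.7697


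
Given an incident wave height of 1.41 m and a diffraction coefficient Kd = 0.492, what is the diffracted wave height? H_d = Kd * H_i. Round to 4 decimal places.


H_d = Kd * H_i
H_d = 0.492 * 1.41
H_d = 0.6937 m

0.6937


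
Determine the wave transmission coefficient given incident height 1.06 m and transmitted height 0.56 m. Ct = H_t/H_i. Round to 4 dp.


Ct = H_t / H_i
Ct = 0.56 / 1.06
Ct = 0.5283

0.5283


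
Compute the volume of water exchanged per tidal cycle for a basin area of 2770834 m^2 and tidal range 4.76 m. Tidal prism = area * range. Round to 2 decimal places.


Tidal prism = Area * Tidal range
P = 2770834 * 4.76
P = 13189169.84 m^3

13189169.84


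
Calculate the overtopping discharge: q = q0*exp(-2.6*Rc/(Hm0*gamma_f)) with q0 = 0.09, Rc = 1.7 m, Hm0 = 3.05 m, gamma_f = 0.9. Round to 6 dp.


q = q0 * exp(-2.6 * Rc / (Hm0 * gamma_f))
Exponent = -2.6 * 1.7 / (3.05 * 0.9)
= -2.6 * 1.7 / 2.7450
= -1.610200
exp(-1.610200) = 0.199848
q = 0.09 * 0.199848
q = 0.017986 m^3/s/m

0.017986


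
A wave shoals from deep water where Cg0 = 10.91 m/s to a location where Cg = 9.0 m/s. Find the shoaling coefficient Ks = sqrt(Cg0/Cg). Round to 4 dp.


Ks = sqrt(Cg0 / Cg)
Ks = sqrt(10.91 / 9.0)
Ks = sqrt(1.2122)
Ks = 1.1010

1.1010


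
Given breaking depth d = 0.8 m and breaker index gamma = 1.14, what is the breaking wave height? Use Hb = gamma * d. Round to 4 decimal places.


Hb = gamma * d
Hb = 1.14 * 0.8
Hb = 0.9120 m

0.9120


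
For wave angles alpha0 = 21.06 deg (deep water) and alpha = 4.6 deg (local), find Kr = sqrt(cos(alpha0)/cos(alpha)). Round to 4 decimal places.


Kr = sqrt(cos(alpha0) / cos(alpha))
cos(21.06) = 0.933205
cos(4.6) = 0.996779
Kr = sqrt(0.933205 / 0.996779)
Kr = sqrt(0.936220)
Kr = 0.9676

0.9676


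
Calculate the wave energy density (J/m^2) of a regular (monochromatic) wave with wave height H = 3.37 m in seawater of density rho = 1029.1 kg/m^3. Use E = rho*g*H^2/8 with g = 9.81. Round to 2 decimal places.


E = (1/8) * rho * g * H^2
E = (1/8) * 1029.1 * 9.81 * 3.37^2
E = 0.125 * 1029.1 * 9.81 * 11.3569
E = 14331.66 J/m^2

14331.66


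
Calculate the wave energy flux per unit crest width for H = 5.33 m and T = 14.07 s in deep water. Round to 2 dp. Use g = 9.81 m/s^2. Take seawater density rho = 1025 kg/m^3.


P = rho * g^2 * H^2 * T / (32 * pi)
P = 1025 * 9.81^2 * 5.33^2 * 14.07 / (32 * pi)
P = 1025 * 96.2361 * 28.4089 * 14.07 / 100.53096
P = 392202.67 W/m

392202.67


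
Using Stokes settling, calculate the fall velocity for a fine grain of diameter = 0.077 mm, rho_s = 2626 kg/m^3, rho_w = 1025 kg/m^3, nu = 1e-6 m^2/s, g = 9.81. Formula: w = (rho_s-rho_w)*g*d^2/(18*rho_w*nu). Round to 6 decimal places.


w = (rho_s - rho_w) * g * d^2 / (18 * rho_w * nu)
d = 0.077 mm = 0.000077 m
rho_s - rho_w = 2626 - 1025 = 1601
Numerator = 1601 * 9.81 * (0.000077)^2 = 0.000093119747
Denominator = 18 * 1025 * 1e-6 = 0.018450
w = 0.005047 m/s

0.005047


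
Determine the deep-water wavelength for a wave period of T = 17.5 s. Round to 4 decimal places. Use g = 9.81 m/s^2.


L0 = g * T^2 / (2 * pi)
L0 = 9.81 * 17.5^2 / (2 * pi)
L0 = 9.81 * 306.2500 / 6.28319
L0 = 3004.3125 / 6.28319
L0 = 478.1512 m

478.1512


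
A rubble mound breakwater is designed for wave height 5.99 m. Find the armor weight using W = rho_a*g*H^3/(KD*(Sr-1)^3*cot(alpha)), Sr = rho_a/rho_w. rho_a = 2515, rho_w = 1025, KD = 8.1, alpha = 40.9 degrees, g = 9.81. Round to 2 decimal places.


Sr = rho_a / rho_w = 2515 / 1025 = 2.453659
(Sr - 1) = 1.453659
(Sr - 1)^3 = 3.071759
cot(40.9) = 1 / tan(40.9) = 1 / 0.866227 = 1.154432
Numerator = 2515 * 9.81 * 5.99^3 = 5302582.8632
Denominator = 8.1 * 3.071759 * 1.154432 = 28.723703
W = 5302582.8632 / 28.723703
W = 184606.52 N

184606.52


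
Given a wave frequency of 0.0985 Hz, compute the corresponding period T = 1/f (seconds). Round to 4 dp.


T = 1 / f
T = 1 / 0.0985
T = 10.1523 s

10.1523


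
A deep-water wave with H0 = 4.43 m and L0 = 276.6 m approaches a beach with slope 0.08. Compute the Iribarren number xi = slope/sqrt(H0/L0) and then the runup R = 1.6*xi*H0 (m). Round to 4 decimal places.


xi = slope / sqrt(H0/L0)
H0/L0 = 4.43/276.6 = 0.016016
sqrt(0.016016) = 0.126554
xi = 0.08 / 0.126554 = 0.632141
R = 1.6 * xi * H0 = 1.6 * 0.632141 * 4.43
R = 4.4806 m

4.4806
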